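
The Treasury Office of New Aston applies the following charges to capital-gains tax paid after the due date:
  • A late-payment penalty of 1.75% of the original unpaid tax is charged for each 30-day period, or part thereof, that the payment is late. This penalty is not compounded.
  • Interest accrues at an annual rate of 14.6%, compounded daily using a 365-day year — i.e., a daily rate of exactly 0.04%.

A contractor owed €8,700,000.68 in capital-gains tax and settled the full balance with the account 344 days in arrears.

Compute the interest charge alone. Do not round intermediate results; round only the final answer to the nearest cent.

€1,283,118.57

Interest: €8,700,000.68 × ((1 + 0.0004)^344 − 1) = €8,700,000.68 × 0.14748488… = €1,283,118.5657…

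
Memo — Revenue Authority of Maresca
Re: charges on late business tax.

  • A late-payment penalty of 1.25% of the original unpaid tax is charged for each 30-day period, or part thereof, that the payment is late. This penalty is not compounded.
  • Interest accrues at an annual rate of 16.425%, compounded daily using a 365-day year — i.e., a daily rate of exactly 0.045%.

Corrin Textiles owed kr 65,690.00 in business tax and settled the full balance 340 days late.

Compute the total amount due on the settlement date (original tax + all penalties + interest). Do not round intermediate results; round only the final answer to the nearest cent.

kr 86,401.06

Penalty periods: ⌈340/30⌉ = 12; penalty = 12 × 1.25% × kr 65,690.00 = kr 9,853.50
Interest: kr 65,690.00 × ((1 + 0.00045)^340 − 1) = kr 65,690.00 × 0.16528488… = kr 10,857.5635…
Total = kr 65,690.00 + kr 9,853.5000 + kr 10,857.5635… = kr 86,401.06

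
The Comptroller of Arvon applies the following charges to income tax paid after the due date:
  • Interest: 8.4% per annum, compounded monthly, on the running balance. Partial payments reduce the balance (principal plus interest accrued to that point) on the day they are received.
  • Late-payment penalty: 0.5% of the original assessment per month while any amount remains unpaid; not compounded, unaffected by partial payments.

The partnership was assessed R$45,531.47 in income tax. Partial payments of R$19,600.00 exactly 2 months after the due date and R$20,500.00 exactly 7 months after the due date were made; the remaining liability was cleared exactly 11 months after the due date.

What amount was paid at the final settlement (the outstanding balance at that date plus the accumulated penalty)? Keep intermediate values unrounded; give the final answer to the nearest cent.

R$9,716.94

Monthly rate = 8.4% ÷ 12 = 0.7%
Balance at month 2: R$45,531.4700 × (1 + 0.007)^2 = R$46,171.1416…
After R$19,600.00 payment: R$46,171.1416… − R$19,600.00 = R$26,571.1416…
Balance at month 7: R$26,571.1416… × (1 + 0.007)^5 = R$27,514.2429…
After R$20,500.00 payment: R$27,514.2429… − R$20,500.00 = R$7,014.2429…
Balance at month 11: R$7,014.2429… × (1 + 0.007)^4 = R$7,212.7135…
Penalty: 11 × 0.5% × R$45,531.47 = R$2,504.23…
Final settlement = outstanding balance + penalty = R$7,212.7135… + R$2,504.23… = R$9,716.94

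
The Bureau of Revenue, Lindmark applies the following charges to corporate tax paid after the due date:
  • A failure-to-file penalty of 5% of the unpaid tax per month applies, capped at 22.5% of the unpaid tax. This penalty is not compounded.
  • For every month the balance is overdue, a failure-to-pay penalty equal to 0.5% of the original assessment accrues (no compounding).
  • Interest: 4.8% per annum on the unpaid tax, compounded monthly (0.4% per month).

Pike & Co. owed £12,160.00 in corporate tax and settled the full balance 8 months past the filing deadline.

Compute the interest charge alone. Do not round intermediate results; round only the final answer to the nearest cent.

£394.61

Interest: £12,160.00 × ((1 + 0.004)^8 − 1) = £12,160.00 × 0.0324516… = £394.6115…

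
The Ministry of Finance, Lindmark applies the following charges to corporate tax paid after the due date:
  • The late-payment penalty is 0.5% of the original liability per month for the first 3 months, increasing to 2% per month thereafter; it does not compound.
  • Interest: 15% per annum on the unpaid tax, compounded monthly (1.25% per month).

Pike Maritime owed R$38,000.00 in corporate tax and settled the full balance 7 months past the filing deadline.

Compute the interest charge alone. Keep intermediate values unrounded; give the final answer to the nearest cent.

R$3,452.32

Interest: R$38,000.00 × ((1 + 0.0125)^7 − 1) = R$38,000.00 × 0.0908505… = R$3,452.3179…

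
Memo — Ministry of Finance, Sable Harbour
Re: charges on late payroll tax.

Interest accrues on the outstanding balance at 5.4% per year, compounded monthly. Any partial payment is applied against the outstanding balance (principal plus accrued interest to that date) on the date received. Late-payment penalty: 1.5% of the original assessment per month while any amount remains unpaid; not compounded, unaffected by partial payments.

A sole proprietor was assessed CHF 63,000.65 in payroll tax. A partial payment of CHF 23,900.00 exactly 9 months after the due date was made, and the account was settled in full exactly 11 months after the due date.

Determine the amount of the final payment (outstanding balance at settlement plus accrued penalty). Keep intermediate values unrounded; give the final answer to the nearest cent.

CHF 52,469.83

Monthly rate = 5.4% ÷ 12 = 0.45%
Balance at month 9: CHF 63,000.6500 × (1 + 0.0045)^9 = CHF 65,598.5893…
After CHF 23,900.00 payment: CHF 65,598.5893… − CHF 23,900.00 = CHF 41,698.5893…
Balance at month 11: CHF 41,698.5893… × (1 + 0.0045)^2 = CHF 42,074.7210…
Penalty: 11 × 1.5% × CHF 63,000.65 = CHF 10,395.11…
Final settlement = outstanding balance + penalty = CHF 42,074.7210… + CHF 10,395.11… = CHF 52,469.83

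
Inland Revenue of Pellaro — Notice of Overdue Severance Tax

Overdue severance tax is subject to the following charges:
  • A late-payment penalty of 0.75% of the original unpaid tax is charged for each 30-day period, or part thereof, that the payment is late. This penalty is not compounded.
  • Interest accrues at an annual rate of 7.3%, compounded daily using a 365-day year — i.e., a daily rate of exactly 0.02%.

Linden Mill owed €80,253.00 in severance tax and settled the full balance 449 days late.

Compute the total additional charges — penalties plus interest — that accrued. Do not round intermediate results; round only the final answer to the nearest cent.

Penalty periods: ⌈449/30⌉ = 15; penalty = 15 × 0.75% × €80,253.00 = €9,028.46…
Interest: €80,253.00 × ((1 + 0.0002)^449 − 1) = €80,253.00 × 0.09394565… = €7,539.4201…
Penalties + interest = €9,028.4625 + €7,539.4201… = €16,567.88

€16,567.88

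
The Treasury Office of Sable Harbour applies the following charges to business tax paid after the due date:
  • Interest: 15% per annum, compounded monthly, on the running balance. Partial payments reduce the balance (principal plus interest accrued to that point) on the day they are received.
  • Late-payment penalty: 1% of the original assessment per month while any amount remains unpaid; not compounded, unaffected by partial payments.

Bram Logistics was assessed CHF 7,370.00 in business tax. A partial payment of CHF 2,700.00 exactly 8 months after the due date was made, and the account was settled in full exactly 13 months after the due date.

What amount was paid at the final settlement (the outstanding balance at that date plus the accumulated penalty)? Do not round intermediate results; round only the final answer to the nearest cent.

Monthly rate = 15% ÷ 12 = 1.25%
Balance at month 8: CHF 7,370.0000 × (1 + 0.0125)^8 = CHF 8,140.0626…
After CHF 2,700.00 payment: CHF 8,140.0626… − CHF 2,700.00 = CHF 5,440.0626…
Balance at month 13: CHF 5,440.0626… × (1 + 0.0125)^5 = CHF 5,788.6735…
Penalty: 13 × 1% × CHF 7,370.00 = CHF 958.10
Final settlement = outstanding balance + penalty = CHF 5,788.6735… + CHF 958.10 = CHF 6,746.77

CHF 6,746.77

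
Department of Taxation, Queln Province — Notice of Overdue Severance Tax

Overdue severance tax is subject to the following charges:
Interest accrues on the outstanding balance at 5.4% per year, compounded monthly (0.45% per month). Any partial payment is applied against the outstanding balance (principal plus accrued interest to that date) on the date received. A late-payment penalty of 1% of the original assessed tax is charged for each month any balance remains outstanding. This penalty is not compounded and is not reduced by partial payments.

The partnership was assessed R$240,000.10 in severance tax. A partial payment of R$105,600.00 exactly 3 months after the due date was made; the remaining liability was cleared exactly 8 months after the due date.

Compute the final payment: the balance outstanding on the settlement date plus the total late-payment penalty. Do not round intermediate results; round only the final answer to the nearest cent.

R$159,979.94

Balance at month 3: R$240,000.1000 × (1 + 0.0045)^3 = R$243,254.7032…
After R$105,600.00 payment: R$243,254.7032… − R$105,600.00 = R$137,654.7032…
Balance at month 8: R$137,654.7032… × (1 + 0.0045)^5 = R$140,779.9348…
Penalty: 8 × 1% × R$240,000.10 = R$19,200.01…
Final settlement = outstanding balance + penalty = R$140,779.9348… + R$19,200.01… = R$159,979.94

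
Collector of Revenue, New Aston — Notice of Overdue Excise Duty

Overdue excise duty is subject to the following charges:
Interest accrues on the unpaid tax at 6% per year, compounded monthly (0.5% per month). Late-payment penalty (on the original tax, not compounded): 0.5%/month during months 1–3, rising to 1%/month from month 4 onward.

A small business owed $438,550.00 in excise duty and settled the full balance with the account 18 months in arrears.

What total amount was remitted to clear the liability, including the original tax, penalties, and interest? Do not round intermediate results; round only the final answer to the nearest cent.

$552,103.29

Penalty, months 1–3: 3 × 0.5% × $438,550.00 = $6,578.25
Penalty, months 4–18: 15 × 1% × $438,550.00 = $65,782.50
Interest: $438,550.00 × ((1 + 0.005)^18 − 1) = $438,550.00 × 0.0939289… = $41,192.5364…
Total = $438,550.00 + $72,360.7500 + $41,192.5364… = $552,103.29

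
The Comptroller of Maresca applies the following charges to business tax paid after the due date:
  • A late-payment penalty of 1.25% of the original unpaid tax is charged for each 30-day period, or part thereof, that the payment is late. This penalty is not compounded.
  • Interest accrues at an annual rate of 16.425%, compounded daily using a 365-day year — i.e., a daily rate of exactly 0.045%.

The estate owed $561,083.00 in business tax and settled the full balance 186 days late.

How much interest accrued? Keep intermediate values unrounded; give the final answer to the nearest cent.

$48,972.55

Interest: $561,083.00 × ((1 + 0.00045)^186 − 1) = $561,083.00 × 0.08728218… = $48,972.5495…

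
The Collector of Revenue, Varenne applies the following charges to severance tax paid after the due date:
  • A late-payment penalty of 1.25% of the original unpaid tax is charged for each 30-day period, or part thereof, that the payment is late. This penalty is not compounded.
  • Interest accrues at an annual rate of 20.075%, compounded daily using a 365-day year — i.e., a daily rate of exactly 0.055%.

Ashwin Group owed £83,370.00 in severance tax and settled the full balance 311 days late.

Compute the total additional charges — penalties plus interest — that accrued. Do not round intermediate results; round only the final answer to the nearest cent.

£27,011.40

Penalty periods: ⌈311/30⌉ = 11; penalty = 11 × 1.25% × £83,370.00 = £11,463.38…
Interest: £83,370.00 × ((1 + 0.00055)^311 − 1) = £83,370.00 × 0.18649428… = £15,548.0284…
Penalties + interest = £11,463.3750 + £15,548.0284… = £27,011.40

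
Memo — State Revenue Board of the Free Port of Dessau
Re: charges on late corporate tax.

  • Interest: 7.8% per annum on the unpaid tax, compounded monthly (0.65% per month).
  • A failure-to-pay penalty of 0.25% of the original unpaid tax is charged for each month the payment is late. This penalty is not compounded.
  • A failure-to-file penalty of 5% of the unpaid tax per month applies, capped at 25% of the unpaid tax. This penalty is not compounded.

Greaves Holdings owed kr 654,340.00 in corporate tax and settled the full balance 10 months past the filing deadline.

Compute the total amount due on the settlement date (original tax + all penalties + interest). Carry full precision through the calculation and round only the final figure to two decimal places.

Failure-to-file: 10 × 5% × kr 654,340.00 = kr 327,170.00, capped at 25% × kr 654,340.00 = kr 163,585.00
Failure-to-pay penalty: 10 × 0.25% × kr 654,340.00 = kr 16,358.50
Interest: kr 654,340.00 × ((1 + 0.0065)^10 − 1) = kr 654,340.00 × 0.0669346… = kr 43,797.9749…
Total = kr 654,340.00 + kr 179,943.5000 + kr 43,797.9749… = kr 878,081.47

kr 878,081.47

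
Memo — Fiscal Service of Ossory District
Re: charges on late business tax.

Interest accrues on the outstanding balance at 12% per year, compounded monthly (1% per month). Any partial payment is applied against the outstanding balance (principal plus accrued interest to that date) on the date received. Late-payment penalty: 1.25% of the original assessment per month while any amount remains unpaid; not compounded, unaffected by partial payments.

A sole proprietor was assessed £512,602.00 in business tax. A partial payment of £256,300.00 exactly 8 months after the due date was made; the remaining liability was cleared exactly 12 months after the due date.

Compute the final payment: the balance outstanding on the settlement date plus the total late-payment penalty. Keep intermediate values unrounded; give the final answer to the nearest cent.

£387,796.26

Balance at month 8: £512,602.0000 × (1 + 0.01)^8 = £555,074.5130…
After £256,300.00 payment: £555,074.5130… − £256,300.00 = £298,774.5130…
Balance at month 12: £298,774.5130… × (1 + 0.01)^4 = £310,905.9563…
Penalty: 12 × 1.25% × £512,602.00 = £76,890.30
Final settlement = outstanding balance + penalty = £310,905.9563… + £76,890.30 = £387,796.26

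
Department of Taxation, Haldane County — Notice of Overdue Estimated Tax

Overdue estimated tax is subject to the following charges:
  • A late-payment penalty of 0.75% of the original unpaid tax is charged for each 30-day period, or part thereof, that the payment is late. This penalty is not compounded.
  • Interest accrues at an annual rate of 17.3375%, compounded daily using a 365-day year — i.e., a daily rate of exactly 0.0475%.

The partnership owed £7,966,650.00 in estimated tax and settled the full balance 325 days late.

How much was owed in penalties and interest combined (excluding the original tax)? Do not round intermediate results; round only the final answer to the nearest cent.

£1,986,768.05

Penalty periods: ⌈325/30⌉ = 11; penalty = 11 × 0.75% × £7,966,650.00 = £657,248.63…
Interest: £7,966,650.00 × ((1 + 0.000475)^325 − 1) = £7,966,650.00 × 0.16688563… = £1,329,519.4272…
Penalties + interest = £657,248.6250 + £1,329,519.4272… = £1,986,768.05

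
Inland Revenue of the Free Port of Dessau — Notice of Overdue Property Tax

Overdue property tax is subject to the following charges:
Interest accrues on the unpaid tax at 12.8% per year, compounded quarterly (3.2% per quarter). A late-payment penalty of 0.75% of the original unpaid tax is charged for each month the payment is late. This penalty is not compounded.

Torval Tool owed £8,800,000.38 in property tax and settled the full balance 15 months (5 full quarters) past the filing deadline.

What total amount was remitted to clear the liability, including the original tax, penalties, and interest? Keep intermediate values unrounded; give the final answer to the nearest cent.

Late-payment penalty = 0.75% × £8,800,000.38 × 15 mo = £990,000.04…
Interest: £8,800,000.38 × ((1 + 0.032)^5 − 1) = £8,800,000.38 × 0.1705730… = £1,501,042.0814…
Total = £8,800,000.38 + £990,000.0428… + £1,501,042.0814… = £11,291,042.50

£11,291,042.50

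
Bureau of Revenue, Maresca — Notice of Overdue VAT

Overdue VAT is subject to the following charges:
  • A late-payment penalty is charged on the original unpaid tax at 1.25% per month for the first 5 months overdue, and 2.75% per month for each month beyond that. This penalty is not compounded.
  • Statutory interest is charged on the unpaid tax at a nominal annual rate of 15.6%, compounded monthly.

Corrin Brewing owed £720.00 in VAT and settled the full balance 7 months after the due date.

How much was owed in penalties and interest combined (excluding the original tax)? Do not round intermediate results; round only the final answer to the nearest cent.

Penalty, months 1–5: 5 × 1.25% × £720.00 = £45.00
Penalty, months 6–7: 2 × 2.75% × £720.00 = £39.60
Interest (15.6%/yr ÷ 12 = 1.3%/month): £720.00 × ((1 + 0.013)^7 − 1) = £68.1314…
Penalties + interest = £84.6000 + £68.1314… = £152.73

£152.73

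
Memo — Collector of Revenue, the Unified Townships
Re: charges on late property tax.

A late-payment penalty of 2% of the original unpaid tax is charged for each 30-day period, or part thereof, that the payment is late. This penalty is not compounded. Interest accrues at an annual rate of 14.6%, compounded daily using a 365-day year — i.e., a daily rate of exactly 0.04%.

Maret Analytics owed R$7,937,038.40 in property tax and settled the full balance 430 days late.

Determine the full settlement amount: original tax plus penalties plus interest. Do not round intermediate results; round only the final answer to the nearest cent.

R$11,807,431.90

Penalty periods: ⌈430/30⌉ = 15; penalty = 15 × 2% × R$7,937,038.40 = R$2,381,111.52
Interest: R$7,937,038.40 × ((1 + 0.0004)^430 − 1) = R$7,937,038.40 × 0.18763699… = R$1,489,281.9845…
Total = R$7,937,038.40 + R$2,381,111.5200 + R$1,489,281.9845… = R$11,807,431.90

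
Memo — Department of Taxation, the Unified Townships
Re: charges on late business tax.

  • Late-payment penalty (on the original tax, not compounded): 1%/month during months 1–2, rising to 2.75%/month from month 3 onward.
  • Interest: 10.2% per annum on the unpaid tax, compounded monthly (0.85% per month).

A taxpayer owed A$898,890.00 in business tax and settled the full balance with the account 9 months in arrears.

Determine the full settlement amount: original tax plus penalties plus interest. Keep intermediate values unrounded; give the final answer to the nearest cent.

A$1,161,054.19

Penalty, months 1–2: 2 × 1% × A$898,890.00 = A$17,977.80
Penalty, months 3–9: 7 × 2.75% × A$898,890.00 = A$173,036.33…
Interest: A$898,890.00 × ((1 + 0.0085)^9 − 1) = A$898,890.00 × 0.0791532… = A$71,150.0648…
Total = A$898,890.00 + A$191,014.1250 + A$71,150.0648… = A$1,161,054.19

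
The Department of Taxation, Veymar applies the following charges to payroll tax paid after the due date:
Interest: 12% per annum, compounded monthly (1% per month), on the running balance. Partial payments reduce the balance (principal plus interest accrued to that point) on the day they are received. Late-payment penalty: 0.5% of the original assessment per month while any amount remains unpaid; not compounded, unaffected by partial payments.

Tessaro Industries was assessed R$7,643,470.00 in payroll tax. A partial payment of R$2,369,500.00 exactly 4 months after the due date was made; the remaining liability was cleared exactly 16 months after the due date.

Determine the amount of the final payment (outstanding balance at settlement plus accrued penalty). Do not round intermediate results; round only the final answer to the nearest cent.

Balance at month 4: R$7,643,470.0000 × (1 + 0.01)^4 = R$7,953,825.5323…
After R$2,369,500.00 payment: R$7,953,825.5323… − R$2,369,500.00 = R$5,584,325.5323…
Balance at month 16: R$5,584,325.5323… × (1 + 0.01)^12 = R$6,292,557.7862…
Penalty: 16 × 0.5% × R$7,643,470.00 = R$611,477.60
Final settlement = outstanding balance + penalty = R$6,292,557.7862… + R$611,477.60 = R$6,904,035.39

R$6,904,035.39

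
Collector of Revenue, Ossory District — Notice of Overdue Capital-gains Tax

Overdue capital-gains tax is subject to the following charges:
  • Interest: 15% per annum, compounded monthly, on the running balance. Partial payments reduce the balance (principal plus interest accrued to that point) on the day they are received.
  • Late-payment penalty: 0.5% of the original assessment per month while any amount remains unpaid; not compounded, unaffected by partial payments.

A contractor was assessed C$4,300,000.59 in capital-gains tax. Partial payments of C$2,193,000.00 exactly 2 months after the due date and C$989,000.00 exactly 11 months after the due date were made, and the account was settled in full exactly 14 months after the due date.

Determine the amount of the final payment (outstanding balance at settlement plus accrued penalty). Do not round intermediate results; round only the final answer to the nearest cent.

C$1,845,718.48

Monthly rate = 15% ÷ 12 = 1.25%
Balance at month 2: C$4,300,000.5900 × (1 + 0.0125)^2 = C$4,408,172.4798…
After C$2,193,000.00 payment: C$4,408,172.4798… − C$2,193,000.00 = C$2,215,172.4798…
Balance at month 11: C$2,215,172.4798… × (1 + 0.0125)^9 = C$2,477,210.0559…
After C$989,000.00 payment: C$2,477,210.0559… − C$989,000.00 = C$1,488,210.0559…
Balance at month 14: C$1,488,210.0559… × (1 + 0.0125)^3 = C$1,544,718.4381…
Penalty: 14 × 0.5% × C$4,300,000.59 = C$301,000.04…
Final settlement = outstanding balance + penalty = C$1,544,718.4381… + C$301,000.04… = C$1,845,718.48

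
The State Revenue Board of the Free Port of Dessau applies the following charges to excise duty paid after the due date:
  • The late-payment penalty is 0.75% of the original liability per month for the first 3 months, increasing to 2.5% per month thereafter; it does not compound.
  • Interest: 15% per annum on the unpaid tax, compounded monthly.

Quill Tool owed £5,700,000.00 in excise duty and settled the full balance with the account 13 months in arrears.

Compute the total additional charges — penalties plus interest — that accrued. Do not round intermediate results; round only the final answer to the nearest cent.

£2,552,254.51

Penalty, months 1–3: 3 × 0.75% × £5,700,000.00 = £128,250.00
Penalty, months 4–13: 10 × 2.5% × £5,700,000.00 = £1,425,000.00
Interest (15%/yr ÷ 12 = 1.25%/month): £5,700,000.00 × ((1 + 0.0125)^13 − 1) = £999,004.5104…
Penalties + interest = £1,553,250.0000 + £999,004.5104… = £2,552,254.51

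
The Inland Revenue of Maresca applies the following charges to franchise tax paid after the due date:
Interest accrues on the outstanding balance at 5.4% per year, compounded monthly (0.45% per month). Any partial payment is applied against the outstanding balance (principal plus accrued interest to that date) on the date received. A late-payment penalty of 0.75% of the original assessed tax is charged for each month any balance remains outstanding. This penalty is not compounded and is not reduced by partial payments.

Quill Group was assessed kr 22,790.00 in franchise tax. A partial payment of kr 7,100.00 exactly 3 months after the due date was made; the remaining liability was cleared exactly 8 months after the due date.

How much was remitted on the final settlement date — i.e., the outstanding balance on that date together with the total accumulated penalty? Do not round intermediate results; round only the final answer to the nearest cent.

Balance at month 3: kr 22,790.0000 × (1 + 0.0045)^3 = kr 23,099.0516…
After kr 7,100.00 payment: kr 23,099.0516… − kr 7,100.00 = kr 15,999.0516…
Balance at month 8: kr 15,999.0516… × (1 + 0.0045)^5 = kr 16,362.2846…
Penalty: 8 × 0.75% × kr 22,790.00 = kr 1,367.40
Final settlement = outstanding balance + penalty = kr 16,362.2846… + kr 1,367.40 = kr 17,729.68

kr 17,729.68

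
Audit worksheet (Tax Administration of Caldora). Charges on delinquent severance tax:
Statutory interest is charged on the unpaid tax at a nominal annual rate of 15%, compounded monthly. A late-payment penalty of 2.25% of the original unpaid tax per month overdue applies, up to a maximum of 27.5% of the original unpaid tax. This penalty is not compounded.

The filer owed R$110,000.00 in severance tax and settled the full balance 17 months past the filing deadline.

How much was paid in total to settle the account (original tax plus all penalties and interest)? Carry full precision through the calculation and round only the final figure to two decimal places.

Penalty (uncapped): 17 × 2.25% × R$110,000.00 = R$42,075.00; cap = 27.5% × R$110,000.00 = R$30,250.00 → penalty = R$30,250.00
Interest (15%/yr ÷ 12 = 1.25%/month): R$110,000.00 × ((1 + 0.0125)^17 − 1) = R$25,865.1984…
Total = R$110,000.00 + R$30,250.0000 + R$25,865.1984… = R$166,115.20

R$166,115.20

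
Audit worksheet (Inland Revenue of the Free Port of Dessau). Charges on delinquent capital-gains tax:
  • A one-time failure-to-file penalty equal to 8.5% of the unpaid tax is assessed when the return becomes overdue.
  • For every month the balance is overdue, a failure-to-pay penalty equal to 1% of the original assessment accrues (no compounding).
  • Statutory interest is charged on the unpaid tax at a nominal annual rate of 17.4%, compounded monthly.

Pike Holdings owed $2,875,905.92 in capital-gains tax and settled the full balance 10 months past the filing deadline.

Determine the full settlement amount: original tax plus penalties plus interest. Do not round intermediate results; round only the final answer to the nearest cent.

$3,853,243.81

Failure-to-file penalty: 8.5% × $2,875,905.92 = $244,452.00…
Failure-to-pay penalty: 10 × 1% × $2,875,905.92 = $287,590.59…
Interest (17.4%/yr ÷ 12 = 1.45%/month): $2,875,905.92 × ((1 + 0.0145)^10 − 1) = $445,295.2977…
Total = $2,875,905.92 + $532,042.5952 + $445,295.2977… = $3,853,243.81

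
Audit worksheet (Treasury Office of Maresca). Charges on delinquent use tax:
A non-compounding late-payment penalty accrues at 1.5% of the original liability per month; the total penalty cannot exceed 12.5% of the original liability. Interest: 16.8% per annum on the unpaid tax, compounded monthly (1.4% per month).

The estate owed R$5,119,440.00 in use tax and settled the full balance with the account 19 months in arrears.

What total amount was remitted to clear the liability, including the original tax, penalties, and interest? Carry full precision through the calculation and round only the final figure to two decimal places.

R$7,307,131.83

Penalty (uncapped): 19 × 1.5% × R$5,119,440.00 = R$1,459,040.40; cap = 12.5% × R$5,119,440.00 = R$639,930.00 → penalty = R$639,930.00
Interest: R$5,119,440.00 × ((1 + 0.014)^19 − 1) = R$5,119,440.00 × 0.3023303… = R$1,547,761.8308…
Total = R$5,119,440.00 + R$639,930.0000 + R$1,547,761.8308… = R$7,307,131.83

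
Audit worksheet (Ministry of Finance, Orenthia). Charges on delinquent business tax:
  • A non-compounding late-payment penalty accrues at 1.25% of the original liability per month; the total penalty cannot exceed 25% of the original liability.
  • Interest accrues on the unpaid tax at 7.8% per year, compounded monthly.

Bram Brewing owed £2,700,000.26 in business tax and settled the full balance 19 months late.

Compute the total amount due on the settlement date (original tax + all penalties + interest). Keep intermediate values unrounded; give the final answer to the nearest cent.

£3,694,944.73

Penalty: 19 × 1.25% × £2,700,000.26 = £641,250.06… (below the 25% cap of £675,000.07…)
Interest (7.8%/yr ÷ 12 = 0.65%/month): £2,700,000.26 × ((1 + 0.0065)^19 − 1) = £353,694.4114…
Total = £2,700,000.26 + £641,250.0618… + £353,694.4114… = £3,694,944.73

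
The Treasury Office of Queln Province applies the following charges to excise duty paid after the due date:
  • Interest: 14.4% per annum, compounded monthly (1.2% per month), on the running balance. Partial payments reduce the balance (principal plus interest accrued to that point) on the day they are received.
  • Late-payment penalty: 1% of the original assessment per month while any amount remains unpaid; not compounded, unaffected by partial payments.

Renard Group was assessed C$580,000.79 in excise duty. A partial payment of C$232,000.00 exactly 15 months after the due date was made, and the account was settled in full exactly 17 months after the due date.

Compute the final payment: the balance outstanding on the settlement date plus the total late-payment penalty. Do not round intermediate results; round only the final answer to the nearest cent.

C$571,389.48

Balance at month 15: C$580,000.7900 × (1 + 0.012)^15 = C$693,643.4229…
After C$232,000.00 payment: C$693,643.4229… − C$232,000.00 = C$461,643.4229…
Balance at month 17: C$461,643.4229… × (1 + 0.012)^2 = C$472,789.3417…
Penalty: 17 × 1% × C$580,000.79 = C$98,600.13…
Final settlement = outstanding balance + penalty = C$472,789.3417… + C$98,600.13… = C$571,389.48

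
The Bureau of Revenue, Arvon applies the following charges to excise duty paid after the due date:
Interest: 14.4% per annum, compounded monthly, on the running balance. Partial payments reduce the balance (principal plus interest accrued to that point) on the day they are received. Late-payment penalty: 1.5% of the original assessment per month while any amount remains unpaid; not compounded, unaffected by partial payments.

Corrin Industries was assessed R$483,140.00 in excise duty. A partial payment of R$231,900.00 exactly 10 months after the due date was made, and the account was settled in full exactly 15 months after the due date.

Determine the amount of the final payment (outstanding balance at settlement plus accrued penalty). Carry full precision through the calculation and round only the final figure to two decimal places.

R$440,358.72

Monthly rate = 14.4% ÷ 12 = 1.2%
Balance at month 10: R$483,140.0000 × (1 + 0.012)^10 = R$544,349.8656…
After R$231,900.00 payment: R$544,349.8656… − R$231,900.00 = R$312,449.8656…
Balance at month 15: R$312,449.8656… × (1 + 0.012)^5 = R$331,652.2169…
Penalty: 15 × 1.5% × R$483,140.00 = R$108,706.50
Final settlement = outstanding balance + penalty = R$331,652.2169… + R$108,706.50 = R$440,358.72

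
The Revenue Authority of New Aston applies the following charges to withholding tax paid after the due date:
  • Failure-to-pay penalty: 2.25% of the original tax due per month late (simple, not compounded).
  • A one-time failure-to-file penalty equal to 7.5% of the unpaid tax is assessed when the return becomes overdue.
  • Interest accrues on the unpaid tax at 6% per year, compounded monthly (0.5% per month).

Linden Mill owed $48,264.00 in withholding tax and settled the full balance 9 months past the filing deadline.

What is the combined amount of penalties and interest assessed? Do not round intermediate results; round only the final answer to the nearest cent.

$15,609.09

Failure-to-file penalty: 7.5% × $48,264.00 = $3,619.80
Failure-to-pay penalty = 2.25% × $48,264.00 × 9 mo = $9,773.46
Interest: $48,264.00 × ((1 + 0.005)^9 − 1) = $48,264.00 × 0.0459106… = $2,215.8282…
Penalties + interest = $13,393.2600 + $2,215.8282… = $15,609.09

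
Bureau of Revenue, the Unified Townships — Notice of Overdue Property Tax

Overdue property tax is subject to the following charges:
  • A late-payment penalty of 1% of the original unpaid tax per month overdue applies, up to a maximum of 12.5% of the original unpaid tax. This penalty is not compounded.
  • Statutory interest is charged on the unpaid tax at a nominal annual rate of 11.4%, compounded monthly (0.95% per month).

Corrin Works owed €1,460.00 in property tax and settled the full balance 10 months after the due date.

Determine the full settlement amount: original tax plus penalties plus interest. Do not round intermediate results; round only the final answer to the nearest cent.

Penalty: 10 × 1% × €1,460.00 = €146.00 (below the 12.5% cap of €182.50)
Interest: €1,460.00 × ((1 + 0.0095)^10 − 1) = €1,460.00 × 0.0991659… = €144.7822…
Total = €1,460.00 + €146.0000 + €144.7822… = €1,750.78

€1,750.78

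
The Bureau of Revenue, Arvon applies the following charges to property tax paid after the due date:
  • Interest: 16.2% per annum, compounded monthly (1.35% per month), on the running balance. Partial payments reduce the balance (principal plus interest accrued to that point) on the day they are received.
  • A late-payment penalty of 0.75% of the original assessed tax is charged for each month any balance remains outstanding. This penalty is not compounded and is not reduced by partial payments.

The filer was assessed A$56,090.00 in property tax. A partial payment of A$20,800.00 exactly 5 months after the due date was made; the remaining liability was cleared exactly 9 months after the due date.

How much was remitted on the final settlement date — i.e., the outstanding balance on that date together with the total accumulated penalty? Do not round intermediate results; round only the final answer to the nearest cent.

Balance at month 5: A$56,090.0000 × (1 + 0.0135)^5 = A$59,979.6884…
After A$20,800.00 payment: A$59,979.6884… − A$20,800.00 = A$39,179.6884…
Balance at month 9: A$39,179.6884… × (1 + 0.0135)^4 = A$41,338.6214…
Penalty: 9 × 0.75% × A$56,090.00 = A$3,786.08…
Final settlement = outstanding balance + penalty = A$41,338.6214… + A$3,786.08… = A$45,124.70

A$45,124.70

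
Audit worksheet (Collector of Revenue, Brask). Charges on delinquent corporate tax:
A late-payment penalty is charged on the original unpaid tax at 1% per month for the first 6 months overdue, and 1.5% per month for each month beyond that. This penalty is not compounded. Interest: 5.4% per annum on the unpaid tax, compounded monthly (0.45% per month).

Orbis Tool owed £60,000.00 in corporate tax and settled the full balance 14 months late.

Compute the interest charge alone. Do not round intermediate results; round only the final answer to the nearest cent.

Interest: £60,000.00 × ((1 + 0.0045)^14 − 1) = £60,000.00 × 0.0648763… = £3,892.5800…

£3,892.58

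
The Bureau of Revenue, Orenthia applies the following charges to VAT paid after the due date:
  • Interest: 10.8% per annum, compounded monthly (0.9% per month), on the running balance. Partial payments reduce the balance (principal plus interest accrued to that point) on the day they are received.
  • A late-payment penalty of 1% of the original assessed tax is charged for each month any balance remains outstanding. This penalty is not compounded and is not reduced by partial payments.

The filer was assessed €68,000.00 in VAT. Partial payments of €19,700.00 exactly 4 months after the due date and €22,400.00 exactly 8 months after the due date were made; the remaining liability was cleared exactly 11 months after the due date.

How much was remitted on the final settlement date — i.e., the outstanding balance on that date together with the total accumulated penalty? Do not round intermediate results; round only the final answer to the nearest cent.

€38,537.89

Balance at month 4: €68,000.0000 × (1 + 0.009)^4 = €70,481.2467…
After €19,700.00 payment: €70,481.2467… − €19,700.00 = €50,781.2467…
Balance at month 8: €50,781.2467… × (1 + 0.009)^4 = €52,634.1997…
After €22,400.00 payment: €52,634.1997… − €22,400.00 = €30,234.1997…
Balance at month 11: €30,234.1997… × (1 + 0.009)^3 = €31,057.8921…
Penalty: 11 × 1% × €68,000.00 = €7,480.00
Final settlement = outstanding balance + penalty = €31,057.8921… + €7,480.00 = €38,537.89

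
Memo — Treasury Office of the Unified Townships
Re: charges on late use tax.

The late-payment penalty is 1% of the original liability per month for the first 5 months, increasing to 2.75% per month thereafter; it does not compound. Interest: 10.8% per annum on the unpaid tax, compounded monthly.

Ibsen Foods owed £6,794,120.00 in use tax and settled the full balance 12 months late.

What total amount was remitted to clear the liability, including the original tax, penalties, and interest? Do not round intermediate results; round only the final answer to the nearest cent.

£9,212,892.45

Penalty, months 1–5: 5 × 1% × £6,794,120.00 = £339,706.00
Penalty, months 6–12: 7 × 2.75% × £6,794,120.00 = £1,307,868.10
Interest (10.8%/yr ÷ 12 = 0.9%/month): £6,794,120.00 × ((1 + 0.009)^12 − 1) = £771,198.3528…
Total = £6,794,120.00 + £1,647,574.1000 + £771,198.3528… = £9,212,892.45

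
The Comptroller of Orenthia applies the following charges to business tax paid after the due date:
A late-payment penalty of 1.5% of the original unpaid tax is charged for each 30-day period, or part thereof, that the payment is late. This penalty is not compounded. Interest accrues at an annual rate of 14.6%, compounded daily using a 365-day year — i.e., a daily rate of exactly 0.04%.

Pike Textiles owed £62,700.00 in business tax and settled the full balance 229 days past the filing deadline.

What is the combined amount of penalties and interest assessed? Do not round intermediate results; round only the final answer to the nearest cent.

£13,537.32

Penalty periods: ⌈229/30⌉ = 8; penalty = 8 × 1.5% × £62,700.00 = £7,524.00
Interest: £62,700.00 × ((1 + 0.0004)^229 − 1) = £62,700.00 × 0.09590629… = £6,013.3245…
Penalties + interest = £7,524.0000 + £6,013.3245… = £13,537.32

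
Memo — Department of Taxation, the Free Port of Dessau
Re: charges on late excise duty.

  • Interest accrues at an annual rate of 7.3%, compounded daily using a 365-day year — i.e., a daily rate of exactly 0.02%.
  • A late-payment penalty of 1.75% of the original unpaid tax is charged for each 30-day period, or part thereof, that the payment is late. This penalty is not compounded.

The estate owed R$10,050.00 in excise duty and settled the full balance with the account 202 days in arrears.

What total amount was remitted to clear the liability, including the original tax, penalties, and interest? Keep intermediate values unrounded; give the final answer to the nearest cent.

R$11,695.42

Penalty periods: ⌈202/30⌉ = 7; penalty = 7 × 1.75% × R$10,050.00 = R$1,231.13…
Interest: R$10,050.00 × ((1 + 0.0002)^202 − 1) = R$10,050.00 × 0.04122298… = R$414.2909…
Total = R$10,050.00 + R$1,231.1250 + R$414.2909… = R$11,695.42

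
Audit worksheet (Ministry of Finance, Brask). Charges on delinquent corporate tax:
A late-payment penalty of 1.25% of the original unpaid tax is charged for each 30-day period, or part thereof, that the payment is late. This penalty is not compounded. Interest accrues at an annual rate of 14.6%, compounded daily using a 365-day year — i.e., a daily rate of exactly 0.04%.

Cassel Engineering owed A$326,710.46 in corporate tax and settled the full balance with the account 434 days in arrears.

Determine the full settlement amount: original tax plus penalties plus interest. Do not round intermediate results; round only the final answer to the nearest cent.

A$449,892.83

Penalty periods: ⌈434/30⌉ = 15; penalty = 15 × 1.25% × A$326,710.46 = A$61,258.21…
Interest: A$326,710.46 × ((1 + 0.0004)^434 − 1) = A$326,710.46 × 0.18953835… = A$61,924.1610…
Total = A$326,710.46 + A$61,258.2113… + A$61,924.1610… = A$449,892.83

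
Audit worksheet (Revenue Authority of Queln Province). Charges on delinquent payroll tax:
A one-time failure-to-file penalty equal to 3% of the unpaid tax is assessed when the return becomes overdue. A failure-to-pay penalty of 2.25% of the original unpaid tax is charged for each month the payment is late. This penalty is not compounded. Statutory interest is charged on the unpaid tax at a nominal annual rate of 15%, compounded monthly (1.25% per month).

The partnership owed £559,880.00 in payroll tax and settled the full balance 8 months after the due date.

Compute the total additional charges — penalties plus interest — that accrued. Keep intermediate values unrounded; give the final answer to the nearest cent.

£176,074.48

Failure-to-file penalty: 3% × £559,880.00 = £16,796.40
Failure-to-pay penalty: 8 × 2.25% × £559,880.00 = £100,778.40
Interest: £559,880.00 × ((1 + 0.0125)^8 − 1) = £559,880.00 × 0.1044861… = £58,499.6783…
Penalties + interest = £117,574.8000 + £58,499.6783… = £176,074.48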